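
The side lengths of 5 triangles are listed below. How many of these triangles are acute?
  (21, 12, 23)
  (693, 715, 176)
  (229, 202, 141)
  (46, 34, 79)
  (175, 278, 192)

(21,12,23): 12²+21² = 585 > 529 = 23² → acute
(693,715,176): 176²+693² = 511225 = 715² → right
(229,202,141): 141²+202² = 60685 > 52441 = 229² → acute
(46,34,79): 34²+46² = 3272 < 6241 = 79² → obtuse
(175,278,192): 175²+192² = 67489 < 77284 = 278² → obtuse
2 of the 5 are acute.

2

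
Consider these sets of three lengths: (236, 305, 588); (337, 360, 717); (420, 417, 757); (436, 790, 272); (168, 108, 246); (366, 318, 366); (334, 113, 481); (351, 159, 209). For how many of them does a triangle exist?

(236,305,588): 236+305 ≤ 588 → not valid
(337,360,717): 337+360 ≤ 717 → not valid
(417,420,757): 417+420 > 757 → valid
(272,436,790): 272+436 ≤ 790 → not valid
(108,168,246): 108+168 > 246 → valid
(318,366,366): 318+366 > 366 → valid
(113,334,481): 113+334 ≤ 481 → not valid
(159,209,351): 159+209 > 351 → valid
4 of the 8 triples form a triangle.

4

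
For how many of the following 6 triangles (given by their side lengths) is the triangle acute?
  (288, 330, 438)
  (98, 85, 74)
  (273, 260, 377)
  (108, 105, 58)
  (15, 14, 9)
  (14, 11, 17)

(288,330,438): 288²+330² = 191844 = 438² → right
(98,85,74): 74²+85² = 12701 > 9604 = 98² → acute
(273,260,377): 260²+273² = 142129 = 377² → right
(108,105,58): 58²+105² = 14389 > 11664 = 108² → acute
(15,14,9): 9²+14² = 277 > 225 = 15² → acute
(14,11,17): 11²+14² = 317 > 289 = 17² → acute
4 of the 6 are acute.

4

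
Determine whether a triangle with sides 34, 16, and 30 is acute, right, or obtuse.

right

Compare the square of the longest side to the sum of squares of the other two: 16² + 30² = 1156 = 34².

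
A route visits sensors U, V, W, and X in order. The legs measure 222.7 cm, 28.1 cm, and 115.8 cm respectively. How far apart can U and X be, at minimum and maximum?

78.8 ≤ UX ≤ 366.6 cm

The maximum is all hops collinear in one direction: 222.7 + 28.1 + 115.8 = 366.6.
The longest hop is 222.7; the others sum to 143.9. Folding the others back against it leaves at least 222.7 − 143.9 = 78.8.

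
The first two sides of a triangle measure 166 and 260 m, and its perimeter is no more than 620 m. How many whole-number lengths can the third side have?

Triangle inequality: 94 < x < 426. Perimeter ≤ 620 gives x ≤ 620 − 166 − 260 = 194.
So 94 < x ≤ 194; integers 95 through 194: 100 values.

100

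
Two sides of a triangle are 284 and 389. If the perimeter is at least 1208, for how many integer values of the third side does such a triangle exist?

138

Triangle inequality: 105 < x < 673. Perimeter ≥ 1208 gives x ≥ 1208 − 284 − 389 = 535.
So 535 ≤ x < 673; integers 535 through 672: 138 values.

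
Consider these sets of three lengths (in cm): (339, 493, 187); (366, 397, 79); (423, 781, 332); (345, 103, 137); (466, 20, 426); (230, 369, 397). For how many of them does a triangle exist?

3

(187,339,493): 187+339 > 493 → valid
(79,366,397): 79+366 > 397 → valid
(332,423,781): 332+423 ≤ 781 → not valid
(103,137,345): 103+137 ≤ 345 → not valid
(20,426,466): 20+426 ≤ 466 → not valid
(230,369,397): 230+369 > 397 → valid
3 of the 6 triples form a triangle.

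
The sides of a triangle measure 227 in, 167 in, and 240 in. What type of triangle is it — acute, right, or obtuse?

Compare the square of the longest side to the sum of squares of the other two: 167² + 227² = 79418 > 57600 = 240².

acute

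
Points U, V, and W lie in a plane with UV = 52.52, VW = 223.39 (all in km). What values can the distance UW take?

170.87 ≤ UW ≤ 275.91 km

By the triangle inequality, |52.52 − 223.39| ≤ UW ≤ 52.52 + 223.39.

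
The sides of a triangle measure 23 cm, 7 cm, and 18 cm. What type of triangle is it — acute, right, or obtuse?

obtuse

Compare the square of the longest side to the sum of squares of the other two: 7² + 18² = 373 < 529 = 23².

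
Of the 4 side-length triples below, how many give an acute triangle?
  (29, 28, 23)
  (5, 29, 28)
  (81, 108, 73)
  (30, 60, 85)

(29,28,23): 23²+28² = 1313 > 841 = 29² → acute
(5,29,28): 5²+28² = 809 < 841 = 29² → obtuse
(81,108,73): 73²+81² = 11890 > 11664 = 108² → acute
(30,60,85): 30²+60² = 4500 < 7225 = 85² → obtuse
2 of the 4 are acute.

2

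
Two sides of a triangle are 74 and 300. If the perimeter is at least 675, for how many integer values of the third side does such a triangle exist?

Triangle inequality: 226 < x < 374. Perimeter ≥ 675 gives x ≥ 675 − 74 − 300 = 301.
So 301 ≤ x < 374; integers 301 through 373: 73 values.

73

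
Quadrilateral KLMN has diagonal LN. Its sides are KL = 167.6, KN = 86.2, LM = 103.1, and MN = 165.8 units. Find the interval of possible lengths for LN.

From triangle KLN: |167.6 − 86.2| < LN < 167.6 + 86.2, i.e. 81.4 < LN < 253.8.
From triangle MLN: 62.7 < LN < 268.9.
Both must hold, so LN lies in the intersection.

81.4 < LN < 253.8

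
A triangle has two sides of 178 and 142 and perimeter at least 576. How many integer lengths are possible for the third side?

64

Triangle inequality: 36 < x < 320. Perimeter ≥ 576 gives x ≥ 576 − 178 − 142 = 256.
So 256 ≤ x < 320; integers 256 through 319: 64 values.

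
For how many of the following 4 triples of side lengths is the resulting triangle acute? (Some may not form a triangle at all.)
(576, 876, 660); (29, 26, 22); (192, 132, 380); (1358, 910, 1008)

(576,876,660): 576²+660² = 767376 = 876² → right
(29,26,22): 22²+26² = 1160 > 841 = 29² → acute
(192,132,380): 132+192 ≤ 380, not a triangle
(1358,910,1008): 910²+1008² = 1844164 = 1358² → right
1 of the 4 is acute.

1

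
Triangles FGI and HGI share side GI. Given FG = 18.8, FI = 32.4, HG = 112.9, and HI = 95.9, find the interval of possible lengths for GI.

17.0 < GI < 51.2

From triangle FGI: |18.8 − 32.4| < GI < 18.8 + 32.4, i.e. 13.6 < GI < 51.2.
From triangle HGI: 17.0 < GI < 208.8.
Both must hold, so GI lies in the intersection.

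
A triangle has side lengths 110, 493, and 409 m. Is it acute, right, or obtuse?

obtuse

Compare the square of the longest side to the sum of squares of the other two: 110² + 409² = 179381 < 243049 = 493².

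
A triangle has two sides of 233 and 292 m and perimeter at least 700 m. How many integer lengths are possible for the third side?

Triangle inequality: 59 < x < 525. Perimeter ≥ 700 gives x ≥ 700 − 233 − 292 = 175.
So 175 ≤ x < 525; integers 175 through 524: 350 values.

350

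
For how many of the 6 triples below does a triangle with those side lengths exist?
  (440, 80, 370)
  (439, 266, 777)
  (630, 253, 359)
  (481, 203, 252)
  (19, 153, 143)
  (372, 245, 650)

(80,370,440): 80+370 > 440 → valid
(266,439,777): 266+439 ≤ 777 → not valid
(253,359,630): 253+359 ≤ 630 → not valid
(203,252,481): 203+252 ≤ 481 → not valid
(19,143,153): 19+143 > 153 → valid
(245,372,650): 245+372 ≤ 650 → not valid
2 of the 6 triples form a triangle.

2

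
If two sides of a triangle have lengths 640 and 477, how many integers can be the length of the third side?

953

The third side lies in the open interval (163, 1117).
Integers from 164 to 1116 inclusive: 1116 − 164 + 1 = 953.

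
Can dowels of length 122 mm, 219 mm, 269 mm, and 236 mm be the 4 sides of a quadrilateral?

Yes

A quadrilateral exists iff every side is shorter than the sum of the others — equivalently, the longest side is less than the sum of the rest.
Longest side 269 < 577 (sum of the remaining 3), so yes.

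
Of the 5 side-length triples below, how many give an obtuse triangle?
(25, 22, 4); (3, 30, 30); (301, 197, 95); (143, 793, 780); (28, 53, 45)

(25,22,4): 4²+22² = 500 < 625 = 25² → obtuse
(3,30,30): 3²+30² = 909 > 900 = 30² → acute
(301,197,95): 95+197 ≤ 301, not a triangle
(143,793,780): 143²+780² = 628849 = 793² → right
(28,53,45): 28²+45² = 2809 = 53² → right
1 of the 5 is obtuse.

1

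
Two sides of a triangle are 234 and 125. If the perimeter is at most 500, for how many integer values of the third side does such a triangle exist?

Triangle inequality: 109 < x < 359. Perimeter ≤ 500 gives x ≤ 500 − 234 − 125 = 141.
So 109 < x ≤ 141; integers 110 through 141: 32 values.

32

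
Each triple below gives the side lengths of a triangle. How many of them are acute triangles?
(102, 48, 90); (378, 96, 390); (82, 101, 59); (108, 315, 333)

(102,48,90): 48²+90² = 10404 = 102² → right
(378,96,390): 96²+378² = 152100 = 390² → right
(82,101,59): 59²+82² = 10205 > 10201 = 101² → acute
(108,315,333): 108²+315² = 110889 = 333² → right
1 of the 4 is acute.

1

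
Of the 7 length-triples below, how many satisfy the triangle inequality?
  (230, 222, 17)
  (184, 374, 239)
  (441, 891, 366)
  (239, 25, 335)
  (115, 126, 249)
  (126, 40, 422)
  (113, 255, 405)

2

(17,222,230): 17+222 > 230 → valid
(184,239,374): 184+239 > 374 → valid
(366,441,891): 366+441 ≤ 891 → not valid
(25,239,335): 25+239 ≤ 335 → not valid
(115,126,249): 115+126 ≤ 249 → not valid
(40,126,422): 40+126 ≤ 422 → not valid
(113,255,405): 113+255 ≤ 405 → not valid
2 of the 7 triples form a triangle.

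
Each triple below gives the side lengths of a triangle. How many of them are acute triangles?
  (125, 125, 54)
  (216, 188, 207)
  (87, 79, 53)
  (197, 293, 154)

3

(125,125,54): 54²+125² = 18541 > 15625 = 125² → acute
(216,188,207): 188²+207² = 78193 > 46656 = 216² → acute
(87,79,53): 53²+79² = 9050 > 7569 = 87² → acute
(197,293,154): 154²+197² = 62525 < 85849 = 293² → obtuse
3 of the 4 are acute.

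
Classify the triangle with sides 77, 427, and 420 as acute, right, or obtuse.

right

Compare the square of the longest side to the sum of squares of the other two: 77² + 420² = 182329 = 427².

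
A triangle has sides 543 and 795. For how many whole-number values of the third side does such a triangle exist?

The third side lies in the open interval (252, 1338).
Integers from 253 to 1337 inclusive: 1337 − 253 + 1 = 1085.

1085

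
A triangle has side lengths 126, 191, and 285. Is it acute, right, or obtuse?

Compare the square of the longest side to the sum of squares of the other two: 126² + 191² = 52357 < 81225 = 285².

obtuse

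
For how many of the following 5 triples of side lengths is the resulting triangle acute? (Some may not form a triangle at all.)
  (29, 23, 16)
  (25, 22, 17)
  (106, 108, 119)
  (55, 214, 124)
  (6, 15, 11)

(29,23,16): 16²+23² = 785 < 841 = 29² → obtuse
(25,22,17): 17²+22² = 773 > 625 = 25² → acute
(106,108,119): 106²+108² = 22900 > 14161 = 119² → acute
(55,214,124): 55+124 ≤ 214, not a triangle
(6,15,11): 6²+11² = 157 < 225 = 15² → obtuse
2 of the 5 are acute.

2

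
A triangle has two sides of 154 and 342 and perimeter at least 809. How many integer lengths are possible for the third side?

183

Triangle inequality: 188 < x < 496. Perimeter ≥ 809 gives x ≥ 809 − 154 − 342 = 313.
So 313 ≤ x < 496; integers 313 through 495: 183 values.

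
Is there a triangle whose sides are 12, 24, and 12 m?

The two shorter sides sum to 24, exactly equal to the longest side 24.
That gives only a degenerate (flat) triangle — the inequality must be strict.

No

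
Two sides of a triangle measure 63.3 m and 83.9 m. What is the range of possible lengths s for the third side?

20.6 < s < 147.2

By the triangle inequality, s must be less than 63.3 + 83.9 = 147.2 and greater than |63.3 − 83.9| = 20.6.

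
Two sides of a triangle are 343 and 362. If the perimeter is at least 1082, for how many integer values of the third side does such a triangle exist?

Triangle inequality: 19 < x < 705. Perimeter ≥ 1082 gives x ≥ 1082 − 343 − 362 = 377.
So 377 ≤ x < 705; integers 377 through 704: 328 values.

328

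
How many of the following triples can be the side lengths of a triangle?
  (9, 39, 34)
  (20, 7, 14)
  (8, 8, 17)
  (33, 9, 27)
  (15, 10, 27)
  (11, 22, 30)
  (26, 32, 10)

(9,34,39): 9+34 > 39 → valid
(7,14,20): 7+14 > 20 → valid
(8,8,17): 8+8 ≤ 17 → not valid
(9,27,33): 9+27 > 33 → valid
(10,15,27): 10+15 ≤ 27 → not valid
(11,22,30): 11+22 > 30 → valid
(10,26,32): 10+26 > 32 → valid
5 of the 7 triples form a triangle.

5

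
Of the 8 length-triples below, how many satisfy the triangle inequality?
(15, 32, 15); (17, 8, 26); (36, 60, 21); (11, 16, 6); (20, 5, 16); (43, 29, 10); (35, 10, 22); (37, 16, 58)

2

(15,15,32): 15+15 ≤ 32 → not valid
(8,17,26): 8+17 ≤ 26 → not valid
(21,36,60): 21+36 ≤ 60 → not valid
(6,11,16): 6+11 > 16 → valid
(5,16,20): 5+16 > 20 → valid
(10,29,43): 10+29 ≤ 43 → not valid
(10,22,35): 10+22 ≤ 35 → not valid
(16,37,58): 16+37 ≤ 58 → not valid
2 of the 8 triples form a triangle.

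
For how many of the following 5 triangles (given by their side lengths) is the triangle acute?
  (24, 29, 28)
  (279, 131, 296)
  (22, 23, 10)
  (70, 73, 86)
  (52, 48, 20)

(24,29,28): 24²+28² = 1360 > 841 = 29² → acute
(279,131,296): 131²+279² = 95002 > 87616 = 296² → acute
(22,23,10): 10²+22² = 584 > 529 = 23² → acute
(70,73,86): 70²+73² = 10229 > 7396 = 86² → acute
(52,48,20): 20²+48² = 2704 = 52² → right
4 of the 5 are acute.

4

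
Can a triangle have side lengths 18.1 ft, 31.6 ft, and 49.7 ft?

No

The two shorter sides sum to 49.7, exactly equal to the longest side 49.7.
That gives only a degenerate (flat) triangle — the inequality must be strict.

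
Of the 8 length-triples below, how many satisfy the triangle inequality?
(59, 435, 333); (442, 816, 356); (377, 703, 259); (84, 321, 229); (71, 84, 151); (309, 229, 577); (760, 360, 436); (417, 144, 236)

2

(59,333,435): 59+333 ≤ 435 → not valid
(356,442,816): 356+442 ≤ 816 → not valid
(259,377,703): 259+377 ≤ 703 → not valid
(84,229,321): 84+229 ≤ 321 → not valid
(71,84,151): 71+84 > 151 → valid
(229,309,577): 229+309 ≤ 577 → not valid
(360,436,760): 360+436 > 760 → valid
(144,236,417): 144+236 ≤ 417 → not valid
2 of the 8 triples form a triangle.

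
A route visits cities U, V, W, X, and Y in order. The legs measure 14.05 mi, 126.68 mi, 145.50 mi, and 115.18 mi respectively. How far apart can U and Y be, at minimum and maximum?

0 ≤ UY ≤ 401.41 mi

The maximum is all hops collinear in one direction: 14.05 + 126.68 + 145.50 + 115.18 = 401.41.
The longest hop is 145.50; the others sum to 255.91. Since 145.50 ≤ 255.91, the path can fold back on itself completely, so the minimum distance is 0.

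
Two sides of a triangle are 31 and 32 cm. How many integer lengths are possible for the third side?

The third side lies in the open interval (1, 63).
Integers from 2 to 62 inclusive: 62 − 2 + 1 = 61.

61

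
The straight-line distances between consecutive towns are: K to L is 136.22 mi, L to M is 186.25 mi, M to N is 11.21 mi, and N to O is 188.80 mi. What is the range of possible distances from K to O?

0 ≤ KO ≤ 522.48 mi

The maximum is all hops collinear in one direction: 136.22 + 186.25 + 11.21 + 188.80 = 522.48.
The longest hop is 188.80; the others sum to 333.68. Since 188.80 ≤ 333.68, the path can fold back on itself completely, so the minimum distance is 0.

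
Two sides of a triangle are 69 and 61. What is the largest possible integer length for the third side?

129

The third side must be strictly less than 69 + 61 = 130.
The largest integer below 130 is 129.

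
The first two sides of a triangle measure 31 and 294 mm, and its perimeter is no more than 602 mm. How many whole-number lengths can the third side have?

Triangle inequality: 263 < x < 325. Perimeter ≤ 602 gives x ≤ 602 − 31 − 294 = 277.
So 263 < x ≤ 277; integers 264 through 277: 14 values.

14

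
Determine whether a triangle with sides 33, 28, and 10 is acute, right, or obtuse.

Compare the square of the longest side to the sum of squares of the other two: 10² + 28² = 884 < 1089 = 33².

obtuse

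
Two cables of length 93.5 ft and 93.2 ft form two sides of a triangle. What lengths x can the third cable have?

By the triangle inequality, x must be less than 93.5 + 93.2 = 186.7 and greater than |93.5 − 93.2| = 0.3.

0.3 < x < 186.7 (ft)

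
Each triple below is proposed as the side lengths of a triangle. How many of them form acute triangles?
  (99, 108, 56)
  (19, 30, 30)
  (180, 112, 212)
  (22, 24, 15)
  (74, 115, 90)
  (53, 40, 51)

(99,108,56): 56²+99² = 12937 > 11664 = 108² → acute
(19,30,30): 19²+30² = 1261 > 900 = 30² → acute
(180,112,212): 112²+180² = 44944 = 212² → right
(22,24,15): 15²+22² = 709 > 576 = 24² → acute
(74,115,90): 74²+90² = 13576 > 13225 = 115² → acute
(53,40,51): 40²+51² = 4201 > 2809 = 53² → acute
5 of the 6 are acute.

5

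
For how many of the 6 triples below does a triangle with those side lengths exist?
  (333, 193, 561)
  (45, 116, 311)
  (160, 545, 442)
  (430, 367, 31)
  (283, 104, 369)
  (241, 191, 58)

3

(193,333,561): 193+333 ≤ 561 → not valid
(45,116,311): 45+116 ≤ 311 → not valid
(160,442,545): 160+442 > 545 → valid
(31,367,430): 31+367 ≤ 430 → not valid
(104,283,369): 104+283 > 369 → valid
(58,191,241): 58+191 > 241 → valid
3 of the 6 triples form a triangle.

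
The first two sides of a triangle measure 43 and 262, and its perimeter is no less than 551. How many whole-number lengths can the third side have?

Triangle inequality: 219 < x < 305. Perimeter ≥ 551 gives x ≥ 551 − 43 − 262 = 246.
So 246 ≤ x < 305; integers 246 through 304: 59 values.

59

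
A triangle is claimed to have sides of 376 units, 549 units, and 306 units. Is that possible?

The longest side is 549, and the other two sum to 682.
Since 682 > 549, the triangle inequality holds.

Yes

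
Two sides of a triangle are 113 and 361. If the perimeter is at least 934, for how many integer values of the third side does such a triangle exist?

Triangle inequality: 248 < x < 474. Perimeter ≥ 934 gives x ≥ 934 − 113 − 361 = 460.
So 460 ≤ x < 474; integers 460 through 473: 14 values.

14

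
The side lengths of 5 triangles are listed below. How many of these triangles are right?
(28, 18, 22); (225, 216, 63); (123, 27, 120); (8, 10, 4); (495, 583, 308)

3

(28,18,22): 18²+22² = 808 > 784 = 28² → acute
(225,216,63): 63²+216² = 50625 = 225² → right
(123,27,120): 27²+120² = 15129 = 123² → right
(8,10,4): 4²+8² = 80 < 100 = 10² → obtuse
(495,583,308): 308²+495² = 339889 = 583² → right
3 of the 5 are right.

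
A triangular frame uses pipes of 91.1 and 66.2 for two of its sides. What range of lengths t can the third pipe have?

By the triangle inequality, t must be less than 91.1 + 66.2 = 157.3 and greater than |91.1 − 66.2| = 24.9.

24.9 < t < 157.3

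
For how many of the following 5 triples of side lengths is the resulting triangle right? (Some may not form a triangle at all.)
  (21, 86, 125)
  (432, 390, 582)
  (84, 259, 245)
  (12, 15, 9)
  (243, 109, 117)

(21,86,125): 21+86 ≤ 125, not a triangle
(432,390,582): 390²+432² = 338724 = 582² → right
(84,259,245): 84²+245² = 67081 = 259² → right
(12,15,9): 9²+12² = 225 = 15² → right
(243,109,117): 109+117 ≤ 243, not a triangle
3 of the 5 are right.

3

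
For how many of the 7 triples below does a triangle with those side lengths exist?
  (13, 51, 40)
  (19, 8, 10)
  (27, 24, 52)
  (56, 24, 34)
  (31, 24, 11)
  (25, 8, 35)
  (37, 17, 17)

3

(13,40,51): 13+40 > 51 → valid
(8,10,19): 8+10 ≤ 19 → not valid
(24,27,52): 24+27 ≤ 52 → not valid
(24,34,56): 24+34 > 56 → valid
(11,24,31): 11+24 > 31 → valid
(8,25,35): 8+25 ≤ 35 → not valid
(17,17,37): 17+17 ≤ 37 → not valid
3 of the 7 triples form a triangle.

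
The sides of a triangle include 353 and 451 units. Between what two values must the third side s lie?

98 < s < 804

By the triangle inequality, s must be less than 353 + 451 = 804 and greater than |353 − 451| = 98.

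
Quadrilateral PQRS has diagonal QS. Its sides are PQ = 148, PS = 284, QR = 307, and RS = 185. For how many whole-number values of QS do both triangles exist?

295

From triangle PQS: 136 < QS < 432.
From triangle RQS: 122 < QS < 492.
Intersection: 136 < QS < 432, so integers 137 through 431: 295 values.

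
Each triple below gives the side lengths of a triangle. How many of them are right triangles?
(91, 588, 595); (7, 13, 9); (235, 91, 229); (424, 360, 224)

(91,588,595): 91²+588² = 354025 = 595² → right
(7,13,9): 7²+9² = 130 < 169 = 13² → obtuse
(235,91,229): 91²+229² = 60722 > 55225 = 235² → acute
(424,360,224): 224²+360² = 179776 = 424² → right
2 of the 4 are right.

2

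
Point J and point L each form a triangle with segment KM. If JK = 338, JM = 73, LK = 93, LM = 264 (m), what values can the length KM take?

From triangle JKM: |338 − 73| < KM < 338 + 73, i.e. 265 < KM < 411.
From triangle LKM: 171 < KM < 357.
Both must hold, so KM lies in the intersection.

265 < KM < 357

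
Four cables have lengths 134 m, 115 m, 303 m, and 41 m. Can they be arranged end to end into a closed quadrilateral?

For a quadrilateral, each side must be shorter than the sum of the others.
Here the longest side is 303, but the remaining 3 sides sum to only 290.

No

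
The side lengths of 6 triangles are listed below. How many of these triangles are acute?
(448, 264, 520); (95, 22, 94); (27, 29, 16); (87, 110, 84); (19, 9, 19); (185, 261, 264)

5

(448,264,520): 264²+448² = 270400 = 520² → right
(95,22,94): 22²+94² = 9320 > 9025 = 95² → acute
(27,29,16): 16²+27² = 985 > 841 = 29² → acute
(87,110,84): 84²+87² = 14625 > 12100 = 110² → acute
(19,9,19): 9²+19² = 442 > 361 = 19² → acute
(185,261,264): 185²+261² = 102346 > 69696 = 264² → acute
5 of the 6 are acute.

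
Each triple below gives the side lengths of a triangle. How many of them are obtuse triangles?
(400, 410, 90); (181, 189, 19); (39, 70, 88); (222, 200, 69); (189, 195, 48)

(400,410,90): 90²+400² = 168100 = 410² → right
(181,189,19): 19²+181² = 33122 < 35721 = 189² → obtuse
(39,70,88): 39²+70² = 6421 < 7744 = 88² → obtuse
(222,200,69): 69²+200² = 44761 < 49284 = 222² → obtuse
(189,195,48): 48²+189² = 38025 = 195² → right
3 of the 5 are obtuse.

3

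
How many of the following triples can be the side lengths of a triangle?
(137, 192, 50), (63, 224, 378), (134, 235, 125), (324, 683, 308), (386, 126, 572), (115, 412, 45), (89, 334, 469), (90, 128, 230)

1

(50,137,192): 50+137 ≤ 192 → not valid
(63,224,378): 63+224 ≤ 378 → not valid
(125,134,235): 125+134 > 235 → valid
(308,324,683): 308+324 ≤ 683 → not valid
(126,386,572): 126+386 ≤ 572 → not valid
(45,115,412): 45+115 ≤ 412 → not valid
(89,334,469): 89+334 ≤ 469 → not valid
(90,128,230): 90+128 ≤ 230 → not valid
1 of the 8 triples forms a triangle.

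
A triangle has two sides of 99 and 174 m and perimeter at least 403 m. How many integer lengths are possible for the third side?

143

Triangle inequality: 75 < x < 273. Perimeter ≥ 403 gives x ≥ 403 − 99 − 174 = 130.
So 130 ≤ x < 273; integers 130 through 272: 143 values.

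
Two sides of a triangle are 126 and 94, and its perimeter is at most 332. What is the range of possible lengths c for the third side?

Triangle inequality alone gives 32 < c < 220.
The perimeter condition gives c ≤ 332 − 126 − 94 = 112.
Intersecting the two: 32 < c ≤ 112.

32 < c ≤ 112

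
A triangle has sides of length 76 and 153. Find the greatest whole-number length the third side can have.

The third side must be strictly less than 76 + 153 = 229.
The largest integer below 229 is 228.

228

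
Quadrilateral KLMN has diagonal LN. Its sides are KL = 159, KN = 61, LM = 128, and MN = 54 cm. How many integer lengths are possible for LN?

83

From triangle KLN: 98 < LN < 220.
From triangle MLN: 74 < LN < 182.
Intersection: 98 < LN < 182, so integers 99 through 181: 83 values.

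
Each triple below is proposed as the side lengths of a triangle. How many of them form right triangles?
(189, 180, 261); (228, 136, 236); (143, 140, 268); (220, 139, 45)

1

(189,180,261): 180²+189² = 68121 = 261² → right
(228,136,236): 136²+228² = 70480 > 55696 = 236² → acute
(143,140,268): 140²+143² = 40049 < 71824 = 268² → obtuse
(220,139,45): 45+139 ≤ 220, not a triangle
1 of the 4 is right.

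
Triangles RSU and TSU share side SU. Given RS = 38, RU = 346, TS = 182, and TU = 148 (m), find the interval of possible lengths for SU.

308 < SU < 330

From triangle RSU: |38 − 346| < SU < 38 + 346, i.e. 308 < SU < 384.
From triangle TSU: 34 < SU < 330.
Both must hold, so SU lies in the intersection.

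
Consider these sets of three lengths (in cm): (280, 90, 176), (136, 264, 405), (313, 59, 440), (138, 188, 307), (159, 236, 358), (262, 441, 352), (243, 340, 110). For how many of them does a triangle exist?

(90,176,280): 90+176 ≤ 280 → not valid
(136,264,405): 136+264 ≤ 405 → not valid
(59,313,440): 59+313 ≤ 440 → not valid
(138,188,307): 138+188 > 307 → valid
(159,236,358): 159+236 > 358 → valid
(262,352,441): 262+352 > 441 → valid
(110,243,340): 110+243 > 340 → valid
4 of the 7 triples form a triangle.

4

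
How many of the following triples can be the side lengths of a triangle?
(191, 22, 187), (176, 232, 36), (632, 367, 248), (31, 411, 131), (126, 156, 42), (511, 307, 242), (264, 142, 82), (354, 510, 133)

3

(22,187,191): 22+187 > 191 → valid
(36,176,232): 36+176 ≤ 232 → not valid
(248,367,632): 248+367 ≤ 632 → not valid
(31,131,411): 31+131 ≤ 411 → not valid
(42,126,156): 42+126 > 156 → valid
(242,307,511): 242+307 > 511 → valid
(82,142,264): 82+142 ≤ 264 → not valid
(133,354,510): 133+354 ≤ 510 → not valid
3 of the 8 triples form a triangle.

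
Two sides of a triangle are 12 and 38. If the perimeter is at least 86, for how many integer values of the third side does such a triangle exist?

14

Triangle inequality: 26 < x < 50. Perimeter ≥ 86 gives x ≥ 86 − 12 − 38 = 36.
So 36 ≤ x < 50; integers 36 through 49: 14 values.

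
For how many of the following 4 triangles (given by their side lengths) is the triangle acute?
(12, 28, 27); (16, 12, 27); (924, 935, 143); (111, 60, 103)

2

(12,28,27): 12²+27² = 873 > 784 = 28² → acute
(16,12,27): 12²+16² = 400 < 729 = 27² → obtuse
(924,935,143): 143²+924² = 874225 = 935² → right
(111,60,103): 60²+103² = 14209 > 12321 = 111² → acute
2 of the 4 are acute.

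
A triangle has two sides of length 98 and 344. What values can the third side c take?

246 < c < 442

By the triangle inequality, c must be less than 98 + 344 = 442 and greater than |98 − 344| = 246.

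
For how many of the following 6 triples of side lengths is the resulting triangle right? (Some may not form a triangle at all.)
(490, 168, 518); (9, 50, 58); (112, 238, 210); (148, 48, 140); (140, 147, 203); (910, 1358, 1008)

5

(490,168,518): 168²+490² = 268324 = 518² → right
(9,50,58): 9²+50² = 2581 < 3364 = 58² → obtuse
(112,238,210): 112²+210² = 56644 = 238² → right
(148,48,140): 48²+140² = 21904 = 148² → right
(140,147,203): 140²+147² = 41209 = 203² → right
(910,1358,1008): 910²+1008² = 1844164 = 1358² → right
5 of the 6 are right.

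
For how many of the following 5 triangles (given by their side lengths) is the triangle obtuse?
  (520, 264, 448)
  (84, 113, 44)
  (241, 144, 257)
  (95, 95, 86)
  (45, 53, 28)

1

(520,264,448): 264²+448² = 270400 = 520² → right
(84,113,44): 44²+84² = 8992 < 12769 = 113² → obtuse
(241,144,257): 144²+241² = 78817 > 66049 = 257² → acute
(95,95,86): 86²+95² = 16421 > 9025 = 95² → acute
(45,53,28): 28²+45² = 2809 = 53² → right
1 of the 5 is obtuse.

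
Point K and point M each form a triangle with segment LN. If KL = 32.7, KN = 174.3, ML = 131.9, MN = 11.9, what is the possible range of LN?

141.6 < LN < 143.8

From triangle KLN: |32.7 − 174.3| < LN < 32.7 + 174.3, i.e. 141.6 < LN < 207.0.
From triangle MLN: 120.0 < LN < 143.8.
Both must hold, so LN lies in the intersection.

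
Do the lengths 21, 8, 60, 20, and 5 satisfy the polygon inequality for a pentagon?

No

For a pentagon, each side must be shorter than the sum of the others.
Here the longest side is 60, but the remaining 4 sides sum to only 54.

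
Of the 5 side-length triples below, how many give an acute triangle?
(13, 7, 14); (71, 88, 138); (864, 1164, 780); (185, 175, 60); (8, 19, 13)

(13,7,14): 7²+13² = 218 > 196 = 14² → acute
(71,88,138): 71²+88² = 12785 < 19044 = 138² → obtuse
(864,1164,780): 780²+864² = 1354896 = 1164² → right
(185,175,60): 60²+175² = 34225 = 185² → right
(8,19,13): 8²+13² = 233 < 361 = 19² → obtuse
1 of the 5 is acute.

1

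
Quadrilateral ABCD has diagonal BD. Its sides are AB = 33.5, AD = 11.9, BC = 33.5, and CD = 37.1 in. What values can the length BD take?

21.6 < BD < 45.4

From triangle ABD: |33.5 − 11.9| < BD < 33.5 + 11.9, i.e. 21.6 < BD < 45.4.
From triangle CBD: 3.6 < BD < 70.6.
Both must hold, so BD lies in the intersection.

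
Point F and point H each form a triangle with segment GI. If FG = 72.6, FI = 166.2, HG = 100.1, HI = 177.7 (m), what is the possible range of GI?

From triangle FGI: |72.6 − 166.2| < GI < 72.6 + 166.2, i.e. 93.6 < GI < 238.8.
From triangle HGI: 77.6 < GI < 277.8.
Both must hold, so GI lies in the intersection.

93.6 < GI < 238.8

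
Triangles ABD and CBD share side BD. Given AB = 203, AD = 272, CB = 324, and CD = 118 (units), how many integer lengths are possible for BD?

235

From triangle ABD: 69 < BD < 475.
From triangle CBD: 206 < BD < 442.
Intersection: 206 < BD < 442, so integers 207 through 441: 235 values.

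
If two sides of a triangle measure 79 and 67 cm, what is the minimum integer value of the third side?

13

The third side must be strictly greater than |79 − 67| = 12.
The smallest integer above 12 is 13.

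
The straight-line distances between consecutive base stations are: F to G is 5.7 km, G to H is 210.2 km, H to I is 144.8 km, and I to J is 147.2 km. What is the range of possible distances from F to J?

The maximum is all hops collinear in one direction: 5.7 + 210.2 + 144.8 + 147.2 = 507.9.
The longest hop is 210.2; the others sum to 297.7. Since 210.2 ≤ 297.7, the path can fold back on itself completely, so the minimum distance is 0.

0 ≤ FJ ≤ 507.9 km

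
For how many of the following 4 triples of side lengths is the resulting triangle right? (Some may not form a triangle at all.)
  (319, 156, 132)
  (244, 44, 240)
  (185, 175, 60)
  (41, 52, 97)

(319,156,132): 132+156 ≤ 319, not a triangle
(244,44,240): 44²+240² = 59536 = 244² → right
(185,175,60): 60²+175² = 34225 = 185² → right
(41,52,97): 41+52 ≤ 97, not a triangle
2 of the 4 are right.

2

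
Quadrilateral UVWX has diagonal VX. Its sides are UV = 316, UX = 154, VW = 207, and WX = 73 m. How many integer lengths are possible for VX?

117

From triangle UVX: 162 < VX < 470.
From triangle WVX: 134 < VX < 280.
Intersection: 162 < VX < 280, so integers 163 through 279: 117 values.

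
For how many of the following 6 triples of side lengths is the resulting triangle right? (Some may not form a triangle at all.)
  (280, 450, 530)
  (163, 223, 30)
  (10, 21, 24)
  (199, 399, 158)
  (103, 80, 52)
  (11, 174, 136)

1

(280,450,530): 280²+450² = 280900 = 530² → right
(163,223,30): 30+163 ≤ 223, not a triangle
(10,21,24): 10²+21² = 541 < 576 = 24² → obtuse
(199,399,158): 158+199 ≤ 399, not a triangle
(103,80,52): 52²+80² = 9104 < 10609 = 103² → obtuse
(11,174,136): 11+136 ≤ 174, not a triangle
1 of the 6 is right.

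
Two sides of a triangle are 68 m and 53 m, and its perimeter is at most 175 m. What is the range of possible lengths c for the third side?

15 < c ≤ 54 m

Triangle inequality alone gives 15 < c < 121.
The perimeter condition gives c ≤ 175 − 68 − 53 = 54.
Intersecting the two: 15 < c ≤ 54.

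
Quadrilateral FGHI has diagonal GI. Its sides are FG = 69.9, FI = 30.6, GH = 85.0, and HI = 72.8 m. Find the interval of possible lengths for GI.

From triangle FGI: |69.9 − 30.6| < GI < 69.9 + 30.6, i.e. 39.3 < GI < 100.5.
From triangle HGI: 12.2 < GI < 157.8.
Both must hold, so GI lies in the intersection.

39.3 < GI < 100.5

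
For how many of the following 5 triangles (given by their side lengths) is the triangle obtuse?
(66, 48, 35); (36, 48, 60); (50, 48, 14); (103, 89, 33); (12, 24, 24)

2

(66,48,35): 35²+48² = 3529 < 4356 = 66² → obtuse
(36,48,60): 36²+48² = 3600 = 60² → right
(50,48,14): 14²+48² = 2500 = 50² → right
(103,89,33): 33²+89² = 9010 < 10609 = 103² → obtuse
(12,24,24): 12²+24² = 720 > 576 = 24² → acute
2 of the 5 are obtuse.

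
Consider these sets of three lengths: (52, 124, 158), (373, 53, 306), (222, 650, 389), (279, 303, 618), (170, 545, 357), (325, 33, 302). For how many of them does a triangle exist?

2

(52,124,158): 52+124 > 158 → valid
(53,306,373): 53+306 ≤ 373 → not valid
(222,389,650): 222+389 ≤ 650 → not valid
(279,303,618): 279+303 ≤ 618 → not valid
(170,357,545): 170+357 ≤ 545 → not valid
(33,302,325): 33+302 > 325 → valid
2 of the 6 triples form a triangle.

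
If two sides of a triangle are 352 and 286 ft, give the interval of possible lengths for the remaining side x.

66 < x < 638

By the triangle inequality, x must be less than 352 + 286 = 638 and greater than |352 − 286| = 66.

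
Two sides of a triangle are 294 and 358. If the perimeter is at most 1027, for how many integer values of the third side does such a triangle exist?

311

Triangle inequality: 64 < x < 652. Perimeter ≤ 1027 gives x ≤ 1027 − 294 − 358 = 375.
So 64 < x ≤ 375; integers 65 through 375: 311 values.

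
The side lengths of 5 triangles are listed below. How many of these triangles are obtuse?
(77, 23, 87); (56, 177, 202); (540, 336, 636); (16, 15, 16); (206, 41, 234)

(77,23,87): 23²+77² = 6458 < 7569 = 87² → obtuse
(56,177,202): 56²+177² = 34465 < 40804 = 202² → obtuse
(540,336,636): 336²+540² = 404496 = 636² → right
(16,15,16): 15²+16² = 481 > 256 = 16² → acute
(206,41,234): 41²+206² = 44117 < 54756 = 234² → obtuse
3 of the 5 are obtuse.

3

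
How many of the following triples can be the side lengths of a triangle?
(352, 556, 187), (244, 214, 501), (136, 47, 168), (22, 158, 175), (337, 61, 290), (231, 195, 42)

4

(187,352,556): 187+352 ≤ 556 → not valid
(214,244,501): 214+244 ≤ 501 → not valid
(47,136,168): 47+136 > 168 → valid
(22,158,175): 22+158 > 175 → valid
(61,290,337): 61+290 > 337 → valid
(42,195,231): 42+195 > 231 → valid
4 of the 6 triples form a triangle.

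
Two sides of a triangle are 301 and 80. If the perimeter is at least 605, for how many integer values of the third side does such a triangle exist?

157

Triangle inequality: 221 < x < 381. Perimeter ≥ 605 gives x ≥ 605 − 301 − 80 = 224.
So 224 ≤ x < 381; integers 224 through 380: 157 values.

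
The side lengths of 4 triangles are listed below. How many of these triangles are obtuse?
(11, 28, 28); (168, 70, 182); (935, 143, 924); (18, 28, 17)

1

(11,28,28): 11²+28² = 905 > 784 = 28² → acute
(168,70,182): 70²+168² = 33124 = 182² → right
(935,143,924): 143²+924² = 874225 = 935² → right
(18,28,17): 17²+18² = 613 < 784 = 28² → obtuse
1 of the 4 is obtuse.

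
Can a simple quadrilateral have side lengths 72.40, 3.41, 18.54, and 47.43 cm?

No

For a quadrilateral, each side must be shorter than the sum of the others.
Here the longest side is 72.40, but the remaining 3 sides sum to only 69.38.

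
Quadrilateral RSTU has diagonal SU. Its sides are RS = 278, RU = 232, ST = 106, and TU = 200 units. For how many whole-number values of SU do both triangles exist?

211

From triangle RSU: 46 < SU < 510.
From triangle TSU: 94 < SU < 306.
Intersection: 94 < SU < 306, so integers 95 through 305: 211 values.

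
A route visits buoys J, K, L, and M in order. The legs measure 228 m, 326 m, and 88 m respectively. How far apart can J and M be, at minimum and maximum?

10 ≤ JM ≤ 642 m

The maximum is all hops collinear in one direction: 228 + 326 + 88 = 642.
The longest hop is 326; the others sum to 316. Folding the others back against it leaves at least 326 − 316 = 10.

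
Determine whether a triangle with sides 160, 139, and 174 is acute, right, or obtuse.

acute

Compare the square of the longest side to the sum of squares of the other two: 139² + 160² = 44921 > 30276 = 174².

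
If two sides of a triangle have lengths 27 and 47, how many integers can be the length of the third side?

The third side lies in the open interval (20, 74).
Integers from 21 to 73 inclusive: 73 − 21 + 1 = 53.

53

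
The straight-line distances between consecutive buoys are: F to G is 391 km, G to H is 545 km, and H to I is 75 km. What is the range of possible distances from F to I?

79 ≤ FI ≤ 1011 km

The maximum is all hops collinear in one direction: 391 + 545 + 75 = 1011.
The longest hop is 545; the others sum to 466. Folding the others back against it leaves at least 545 − 466 = 79.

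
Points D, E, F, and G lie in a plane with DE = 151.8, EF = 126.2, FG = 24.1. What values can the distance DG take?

1.5 ≤ DG ≤ 302.1

The maximum is all hops collinear in one direction: 151.8 + 126.2 + 24.1 = 302.1.
The longest hop is 151.8; the others sum to 150.3. Folding the others back against it leaves at least 151.8 − 150.3 = 1.5.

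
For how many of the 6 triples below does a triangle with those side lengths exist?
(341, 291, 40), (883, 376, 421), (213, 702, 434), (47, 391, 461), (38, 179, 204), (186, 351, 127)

1

(40,291,341): 40+291 ≤ 341 → not valid
(376,421,883): 376+421 ≤ 883 → not valid
(213,434,702): 213+434 ≤ 702 → not valid
(47,391,461): 47+391 ≤ 461 → not valid
(38,179,204): 38+179 > 204 → valid
(127,186,351): 127+186 ≤ 351 → not valid
1 of the 6 triples forms a triangle.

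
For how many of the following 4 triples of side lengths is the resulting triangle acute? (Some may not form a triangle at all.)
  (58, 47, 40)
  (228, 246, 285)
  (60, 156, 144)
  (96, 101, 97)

3

(58,47,40): 40²+47² = 3809 > 3364 = 58² → acute
(228,246,285): 228²+246² = 112500 > 81225 = 285² → acute
(60,156,144): 60²+144² = 24336 = 156² → right
(96,101,97): 96²+97² = 18625 > 10201 = 101² → acute
3 of the 4 are acute.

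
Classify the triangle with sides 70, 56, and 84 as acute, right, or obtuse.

acute

Compare the square of the longest side to the sum of squares of the other two: 56² + 70² = 8036 > 7056 = 84².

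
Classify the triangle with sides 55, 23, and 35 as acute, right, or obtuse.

obtuse

Compare the square of the longest side to the sum of squares of the other two: 23² + 35² = 1754 < 3025 = 55².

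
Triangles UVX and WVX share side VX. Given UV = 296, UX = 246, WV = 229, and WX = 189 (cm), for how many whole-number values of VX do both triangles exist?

367

From triangle UVX: 50 < VX < 542.
From triangle WVX: 40 < VX < 418.
Intersection: 50 < VX < 418, so integers 51 through 417: 367 values.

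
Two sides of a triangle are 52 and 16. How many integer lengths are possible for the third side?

31

The third side lies in the open interval (36, 68).
Integers from 37 to 67 inclusive: 67 − 37 + 1 = 31.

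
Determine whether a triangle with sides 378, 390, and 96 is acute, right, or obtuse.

right

Compare the square of the longest side to the sum of squares of the other two: 96² + 378² = 152100 = 390².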